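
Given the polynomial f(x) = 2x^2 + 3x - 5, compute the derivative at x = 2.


Differentiate term by term using power and sum rules:
f(x) = 2x^2 + 3x - 5
f'(x) = 4x + 3
Substitute x = 2:
f'(2) = 4 * 2 + 3
= 8 + 3
= 11

11


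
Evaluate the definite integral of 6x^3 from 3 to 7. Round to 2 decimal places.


Find the antiderivative of 6x^3:
F(x) = 6/4 * x^4
Apply the Fundamental Theorem of Calculus:
F(7) - F(3)
= 6/4 * 7^4 - 6/4 * 3^4
= 6/4 * (2401 - 81)
= 6/4 * 2320
= 3480 = 3480.00

3480.00


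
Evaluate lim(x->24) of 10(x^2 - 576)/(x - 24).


Direct substitution gives 0/0, so we factor the numerator.
Factor: 10(x^2 - 576) = 10 * (x - 24)(x + 24)
Cancel the common factor (x - 24):
10(x^2 - 576)/(x - 24) = 10 * (x + 24)
Now substitute x = 24:
= 10 * (24 + 24) = 480

480


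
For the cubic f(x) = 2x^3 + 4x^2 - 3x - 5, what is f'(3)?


Differentiate f(x) = 2x^3 + 4x^2 - 3x - 5 term by term:
f'(x) = 6x^2 + 8x - 3
Substitute x = 3:
f'(3) = 6 * 3^2 + 8 * 3 - 3
= 54 + 24 - 3
= 75

75


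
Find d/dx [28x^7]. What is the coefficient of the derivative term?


We apply the power rule: d/dx [ax^n] = a*n * x^(n-1)
d/dx [28x^7]
= 28 * 7 * x^(7-1)
= 196x^6
The coefficient is 196

196


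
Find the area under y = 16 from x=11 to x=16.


The area under a constant function y = 16 is a rectangle.
Width = 16 - 11 = 5
Height = 16
Area = width * height
= 5 * 16
= 80

80


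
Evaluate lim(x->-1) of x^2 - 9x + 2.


Since polynomials are continuous, we use direct substitution.
lim(x->-1) of x^2 - 9x + 2
= 1 * (-1)^2 - 9 * (-1) + 2
= 1 + 9 + 2
= 12

12


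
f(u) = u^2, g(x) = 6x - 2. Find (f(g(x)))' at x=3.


Using the chain rule: (f(g(x)))' = f'(g(x)) * g'(x)
First, find g(3):
g(3) = 6 * 3 - 2 = 16
Next, f'(u) = 2u
And g'(x) = 6
So f'(g(3)) * g'(3)
= 2 * 16 * 6
= 192

192


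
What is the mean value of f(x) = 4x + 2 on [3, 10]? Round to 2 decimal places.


Average value = 1/(b-a) * integral from a to b of f(x) dx
First compute the integral of 4x + 2:
F(x) = 2x^2 + 2x
F(10) = 2 * 100 + 2 * 10 = 220
F(3) = 2 * 9 + 2 * 3 = 24
Integral = 220 - 24 = 196
Average = 196 / (10 - 3) = 196 / 7
= 28 = 28.00

28.00


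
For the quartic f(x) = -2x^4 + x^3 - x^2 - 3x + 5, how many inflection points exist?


Inflection points occur where f''(x) = 0 and concavity changes.
f(x) = -2x^4 + x^3 - x^2 - 3x + 5
f'(x) = -8x^3 + 3x^2 - 2x - 3
f''(x) = -24x^2 + 6x - 2
This is a quadratic in x. Use the discriminant to count real roots.
Discriminant = (6)^2 - 4 * (-24) * (-2)
= 36 - 192
= -156
Since discriminant < 0, f''(x) = 0 has no real solutions.
Number of inflection points: 0

0


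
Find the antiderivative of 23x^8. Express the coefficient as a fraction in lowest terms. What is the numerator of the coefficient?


Apply the power rule for integration:
integral of ax^n dx = a/(n+1) * x^(n+1) + C
integral of 23x^8 dx
= 23/9 * x^9 + C
The coefficient in lowest terms is 23/9, and its numerator is 23

23


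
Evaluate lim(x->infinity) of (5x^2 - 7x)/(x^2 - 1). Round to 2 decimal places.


For limits at infinity with equal-degree polynomials,
we compare leading coefficients.
Numerator leading term: 5x^2
Denominator leading term: x^2
Divide both by x^2:
lim = (5 - 7/x) / (1 - 1/x^2)
As x -> infinity, the 1/x and 1/x^2 terms vanish:
= 5/1 = 5 = 5.00

5.00


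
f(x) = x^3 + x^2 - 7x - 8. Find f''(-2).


First derivative:
f'(x) = 3x^2 + 2x - 7
Second derivative:
f''(x) = 6x + 2
Substitute x = -2:
f''(-2) = 6 * (-2) + 2
= -12 + 2
= -10

-10


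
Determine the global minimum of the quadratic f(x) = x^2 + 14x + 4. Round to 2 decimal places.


For a quadratic f(x) = ax^2 + bx + c with a > 0, the minimum is at the vertex.
Vertex x-coordinate: x = -b/(2a)
x = -(14) / (2 * 1)
x = -14/2 = -7
Substitute back to find the minimum value:
f(-7) = 1 * (-7)^2 + 14 * (-7) + 4
= 49 - 98 + 4
= -45 = -45.00

-45.00


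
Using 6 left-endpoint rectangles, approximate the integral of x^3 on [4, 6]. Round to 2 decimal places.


Left Riemann sum uses left endpoints of each subinterval.
Interval: [4, 6], n = 6
dx = (6 - 4) / 6 = 1/3
Left endpoints: [4, 13/3, 14/3, 5, 16/3, 17/3]
f values: [64, 2197/27, 2744/27, 125, 4096/27, 4913/27]
Sum = dx * (sum of f values)
= 1/3 * 2117/3
= 2117/9 ≈ 235.22

235.22


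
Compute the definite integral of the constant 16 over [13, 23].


The integral of a constant k over [a, b] equals k * (b - a).
integral from 13 to 23 of 16 dx
= 16 * (23 - 13)
= 16 * 10
= 160

160


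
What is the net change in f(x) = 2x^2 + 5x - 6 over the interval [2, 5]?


Net change = f(b) - f(a)
f(x) = 2x^2 + 5x - 6
Compute f(5):
f(5) = 2 * 5^2 + 5 * 5 - 6
= 50 + 25 - 6
= 69
Compute f(2):
f(2) = 2 * 2^2 + 5 * 2 - 6
= 8 + 10 - 6
= 12
Net change = 69 - 12 = 57

57


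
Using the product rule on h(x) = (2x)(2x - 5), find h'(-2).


Let u(x) = 2x and v(x) = 2x - 5
u'(x) = 2
v'(x) = 2
Product rule: h'(x) = u'(x)*v(x) + u(x)*v'(x)
= 2 * (2x - 5) + (2x) * 2
At x = -2:
u(-2) = 2 * (-2) + 0 = -4
v(-2) = 2 * (-2) - 5 = -9
h'(-2) = 2 * (-9) + (-4) * 2
= -18 - 8
= -26

-26


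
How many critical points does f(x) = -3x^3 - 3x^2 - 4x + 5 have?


Find where f'(x) = 0:
f(x) = -3x^3 - 3x^2 - 4x + 5
f'(x) = -9x^2 - 6x - 4
This is a quadratic in x. Use the discriminant to count real roots.
Discriminant = (-6)^2 - 4 * (-9) * (-4)
= 36 - 144
= -108
Since discriminant < 0, f'(x) = 0 has no real solutions.
Number of critical points: 0

0


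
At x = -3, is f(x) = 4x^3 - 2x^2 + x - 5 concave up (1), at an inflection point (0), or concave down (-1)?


Concavity is determined by the sign of f''(x).
f(x) = 4x^3 - 2x^2 + x - 5
f'(x) = 12x^2 - 4x + 1
f''(x) = 24x - 4
f''(-3) = 24 * (-3) - 4
= -72 - 4
= -76
Since f''(-3) < 0, the function is concave down (-1)

-1


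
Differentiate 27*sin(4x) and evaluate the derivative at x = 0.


Apply the chain rule to differentiate 27*sin(4x):
d/dx [27*sin(4x)]
= 27 * cos(4x) * d/dx(4x)
= 27 * 4 * cos(4x)
= 108 * cos(4x)
Evaluate at x = 0:
= 108 * cos(0)
= 108 * 1
= 108

108


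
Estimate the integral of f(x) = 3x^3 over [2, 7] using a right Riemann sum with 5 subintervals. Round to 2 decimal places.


Right Riemann sum uses right endpoints of each subinterval.
Interval: [2, 7], n = 5
dx = (7 - 2) / 5 = 1
Right endpoints: [3, 4, 5, 6, 7]
f values: [81, 192, 375, 648, 1029]
Sum = dx * (sum of f values)
= 1 * 2325
= 2325 = 2325.00

2325.00


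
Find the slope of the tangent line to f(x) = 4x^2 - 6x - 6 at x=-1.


The slope of the tangent line equals f'(x) at the point.
f(x) = 4x^2 - 6x - 6
f'(x) = 8x - 6
At x = -1:
f'(-1) = 8 * (-1) - 6
= -8 - 6
= -14

-14


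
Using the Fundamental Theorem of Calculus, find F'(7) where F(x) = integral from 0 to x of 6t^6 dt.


By the Fundamental Theorem of Calculus (Part 1):
If F(x) = integral from 0 to x of f(t) dt, then F'(x) = f(x)
Here f(t) = 6t^6
So F'(x) = 6x^6
Evaluate at x = 7:
F'(7) = 6 * 7^6
= 6 * 117649
= 705894

705894


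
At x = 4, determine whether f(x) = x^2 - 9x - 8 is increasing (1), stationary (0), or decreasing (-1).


Compute f'(x) to determine behavior:
f'(x) = 2x - 9
f'(4) = 2 * 4 - 9
= 8 - 9
= -1
Since f'(4) < 0, the function is decreasing (-1)

-1


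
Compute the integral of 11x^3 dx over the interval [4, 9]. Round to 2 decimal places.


Find the antiderivative of 11x^3:
F(x) = 11/4 * x^4
Apply the Fundamental Theorem of Calculus:
F(9) - F(4)
= 11/4 * 9^4 - 11/4 * 4^4
= 11/4 * (6561 - 256)
= 11/4 * 6305
= 69355/4 = 17338.75

17338.75


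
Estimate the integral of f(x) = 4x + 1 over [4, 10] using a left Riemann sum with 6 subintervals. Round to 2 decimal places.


Left Riemann sum uses left endpoints of each subinterval.
Interval: [4, 10], n = 6
dx = (10 - 4) / 6 = 1
Left endpoints: [4, 5, 6, 7, 8, 9]
f values: [17, 21, 25, 29, 33, 37]
Sum = dx * (sum of f values)
= 1 * 162
= 162 = 162.00

162.00


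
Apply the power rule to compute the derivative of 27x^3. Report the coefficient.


We apply the power rule: d/dx [ax^n] = a*n * x^(n-1)
d/dx [27x^3]
= 27 * 3 * x^(3-1)
= 81x^2
The coefficient is 81

81


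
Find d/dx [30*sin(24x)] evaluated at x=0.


Apply the chain rule to differentiate 30*sin(24x):
d/dx [30*sin(24x)]
= 30 * cos(24x) * d/dx(24x)
= 30 * 24 * cos(24x)
= 720 * cos(24x)
Evaluate at x = 0:
= 720 * cos(0)
= 720 * 1
= 720

720


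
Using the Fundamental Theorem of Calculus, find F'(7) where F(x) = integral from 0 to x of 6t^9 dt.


By the Fundamental Theorem of Calculus (Part 1):
If F(x) = integral from 0 to x of f(t) dt, then F'(x) = f(x)
Here f(t) = 6t^9
So F'(x) = 6x^9
Evaluate at x = 7:
F'(7) = 6 * 7^9
= 6 * 40353607
= 242121642

242121642


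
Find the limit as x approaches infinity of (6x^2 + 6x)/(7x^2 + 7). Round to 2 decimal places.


For limits at infinity with equal-degree polynomials,
we compare leading coefficients.
Numerator leading term: 6x^2
Denominator leading term: 7x^2
Divide both by x^2:
lim = (6 + 6/x) / (7 + 7/x^2)
As x -> infinity, the 1/x and 1/x^2 terms vanish:
= 6/7 ≈ 0.86

0.86


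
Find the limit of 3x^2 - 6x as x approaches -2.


Since polynomials are continuous, we use direct substitution.
lim(x->-2) of 3x^2 - 6x
= 3 * (-2)^2 - 6 * (-2) + 0
= 12 + 12 + 0
= 24

24


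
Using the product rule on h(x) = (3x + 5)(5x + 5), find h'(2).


Let u(x) = 3x + 5 and v(x) = 5x + 5
u'(x) = 3
v'(x) = 5
Product rule: h'(x) = u'(x)*v(x) + u(x)*v'(x)
= 3 * (5x + 5) + (3x + 5) * 5
At x = 2:
u(2) = 3 * 2 + 5 = 11
v(2) = 5 * 2 + 5 = 15
h'(2) = 3 * 15 + 11 * 5
= 45 + 55
= 100

100


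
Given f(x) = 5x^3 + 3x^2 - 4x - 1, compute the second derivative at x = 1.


First derivative:
f'(x) = 15x^2 + 6x - 4
Second derivative:
f''(x) = 30x + 6
Substitute x = 1:
f''(1) = 30 * 1 + 6
= 30 + 6
= 36

36


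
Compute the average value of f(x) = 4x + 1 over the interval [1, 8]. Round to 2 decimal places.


Average value = 1/(b-a) * integral from a to b of f(x) dx
First compute the integral of 4x + 1:
F(x) = 2x^2 + x
F(8) = 2 * 64 + 1 * 8 = 136
F(1) = 2 * 1 + 1 * 1 = 3
Integral = 136 - 3 = 133
Average = 133 / (8 - 1) = 133 / 7
= 19 = 19.00

19.00


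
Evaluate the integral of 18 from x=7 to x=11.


The integral of a constant k over [a, b] equals k * (b - a).
integral from 7 to 11 of 18 dx
= 18 * (11 - 7)
= 18 * 4
= 72

72


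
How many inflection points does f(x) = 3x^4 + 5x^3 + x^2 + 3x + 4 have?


Inflection points occur where f''(x) = 0 and concavity changes.
f(x) = 3x^4 + 5x^3 + x^2 + 3x + 4
f'(x) = 12x^3 + 15x^2 + 2x + 3
f''(x) = 36x^2 + 30x + 2
This is a quadratic in x. Use the discriminant to count real roots.
Discriminant = (30)^2 - 4 * 36 * 2
= 900 - 288
= 612
Since discriminant > 0, f''(x) = 0 has 2 distinct real solutions.
A quadratic with two distinct real roots changes sign at each root, so concavity changes at both.
Number of inflection points: 2

2


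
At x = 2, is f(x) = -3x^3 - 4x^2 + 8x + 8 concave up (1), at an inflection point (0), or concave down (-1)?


Concavity is determined by the sign of f''(x).
f(x) = -3x^3 - 4x^2 + 8x + 8
f'(x) = -9x^2 - 8x + 8
f''(x) = -18x - 8
f''(2) = -18 * 2 - 8
= -36 - 8
= -44
Since f''(2) < 0, the function is concave down (-1)

-1


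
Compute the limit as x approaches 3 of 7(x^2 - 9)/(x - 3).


Direct substitution gives 0/0, so we factor the numerator.
Factor: 7(x^2 - 9) = 7 * (x - 3)(x + 3)
Cancel the common factor (x - 3):
7(x^2 - 9)/(x - 3) = 7 * (x + 3)
Now substitute x = 3:
= 7 * (3 + 3) = 42

42


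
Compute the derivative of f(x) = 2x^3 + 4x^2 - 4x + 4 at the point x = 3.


Differentiate f(x) = 2x^3 + 4x^2 - 4x + 4 term by term:
f'(x) = 6x^2 + 8x - 4
Substitute x = 3:
f'(3) = 6 * 3^2 + 8 * 3 - 4
= 54 + 24 - 4
= 74

74


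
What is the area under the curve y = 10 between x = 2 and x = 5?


The area under a constant function y = 10 is a rectangle.
Width = 5 - 2 = 3
Height = 10
Area = width * height
= 3 * 10
= 30

30


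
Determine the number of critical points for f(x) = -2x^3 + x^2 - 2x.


Find where f'(x) = 0:
f(x) = -2x^3 + x^2 - 2x
f'(x) = -6x^2 + 2x - 2
This is a quadratic in x. Use the discriminant to count real roots.
Discriminant = (2)^2 - 4 * (-6) * (-2)
= 4 - 48
= -44
Since discriminant < 0, f'(x) = 0 has no real solutions.
Number of critical points: 0

0


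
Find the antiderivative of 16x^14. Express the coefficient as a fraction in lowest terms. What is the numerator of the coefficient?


Apply the power rule for integration:
integral of ax^n dx = a/(n+1) * x^(n+1) + C
integral of 16x^14 dx
= 16/15 * x^15 + C
The coefficient in lowest terms is 16/15, and its numerator is 16

16


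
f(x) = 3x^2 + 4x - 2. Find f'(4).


Differentiate term by term using power and sum rules:
f(x) = 3x^2 + 4x - 2
f'(x) = 6x + 4
Substitute x = 4:
f'(4) = 6 * 4 + 4
= 24 + 4
= 28

28


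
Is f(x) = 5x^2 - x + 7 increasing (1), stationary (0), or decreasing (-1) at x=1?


Compute f'(x) to determine behavior:
f'(x) = 10x - 1
f'(1) = 10 * 1 - 1
= 10 - 1
= 9
Since f'(1) > 0, the function is increasing (1)

1


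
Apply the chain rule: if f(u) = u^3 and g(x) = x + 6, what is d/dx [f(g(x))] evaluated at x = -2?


Using the chain rule: (f(g(x)))' = f'(g(x)) * g'(x)
First, find g(-2):
g(-2) = 1 * (-2) + 6 = 4
Next, f'(u) = 3u^2
And g'(x) = 1
So f'(g(-2)) * g'(-2)
= 3 * 4^2 * 1
= 3 * 16 * 1
= 48

48


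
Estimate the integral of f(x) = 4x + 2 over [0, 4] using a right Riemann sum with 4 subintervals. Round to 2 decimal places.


Right Riemann sum uses right endpoints of each subinterval.
Interval: [0, 4], n = 4
dx = (4 - 0) / 4 = 1
Right endpoints: [1, 2, 3, 4]
f values: [6, 10, 14, 18]
Sum = dx * (sum of f values)
= 1 * 48
= 48 = 48.00

48.00


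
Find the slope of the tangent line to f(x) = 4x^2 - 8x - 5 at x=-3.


The slope of the tangent line equals f'(x) at the point.
f(x) = 4x^2 - 8x - 5
f'(x) = 8x - 8
At x = -3:
f'(-3) = 8 * (-3) - 8
= -24 - 8
= -32

-32


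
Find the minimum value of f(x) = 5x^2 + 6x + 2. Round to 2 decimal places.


For a quadratic f(x) = ax^2 + bx + c with a > 0, the minimum is at the vertex.
Vertex x-coordinate: x = -b/(2a)
x = -(6) / (2 * 5)
x = -6/10 = -3/5
Substitute back to find the minimum value:
f(-3/5) = 5 * (-3/5)^2 + 6 * (-3/5) + 2
= 9/5 - 18/5 + 2
= 1/5 = 0.20

0.20


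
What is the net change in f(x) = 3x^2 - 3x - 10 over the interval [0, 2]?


Net change = f(b) - f(a)
f(x) = 3x^2 - 3x - 10
Compute f(2):
f(2) = 3 * 2^2 - 3 * 2 - 10
= 12 - 6 - 10
= -4
Compute f(0):
f(0) = 3 * 0^2 - 3 * 0 - 10
= 0 + 0 - 10
= -10
Net change = -4 - (-10) = 6

6


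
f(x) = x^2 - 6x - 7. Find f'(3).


Differentiate term by term using power and sum rules:
f(x) = x^2 - 6x - 7
f'(x) = 2x - 6
Substitute x = 3:
f'(3) = 2 * 3 - 6
= 6 - 6
= 0

0


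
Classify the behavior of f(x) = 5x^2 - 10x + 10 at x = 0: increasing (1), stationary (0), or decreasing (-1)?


Compute f'(x) to determine behavior:
f'(x) = 10x - 10
f'(0) = 10 * 0 - 10
= 0 - 10
= -10
Since f'(0) < 0, the function is decreasing (-1)

-1


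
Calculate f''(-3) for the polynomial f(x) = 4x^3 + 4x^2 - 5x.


First derivative:
f'(x) = 12x^2 + 8x - 5
Second derivative:
f''(x) = 24x + 8
Substitute x = -3:
f''(-3) = 24 * (-3) + 8
= -72 + 8
= -64

-64


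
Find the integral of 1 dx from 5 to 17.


The integral of a constant k over [a, b] equals k * (b - a).
integral from 5 to 17 of 1 dx
= 1 * (17 - 5)
= 1 * 12
= 12

12


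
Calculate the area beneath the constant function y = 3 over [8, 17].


The area under a constant function y = 3 is a rectangle.
Width = 17 - 8 = 9
Height = 3
Area = width * height
= 9 * 3
= 27

27


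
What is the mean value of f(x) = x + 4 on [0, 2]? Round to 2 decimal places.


Average value = 1/(b-a) * integral from a to b of f(x) dx
First compute the integral of x + 4:
F(x) = (1/2)x^2 + 4x
F(2) = 1/2 * 4 + 4 * 2 = 10
F(0) = 1/2 * 0 + 4 * 0 = 0
Integral = 10 - 0 = 10
Average = 10 / (2 - 0) = 10 / 2
= 5 = 5.00

5.00


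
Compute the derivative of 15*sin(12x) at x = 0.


Apply the chain rule to differentiate 15*sin(12x):
d/dx [15*sin(12x)]
= 15 * cos(12x) * d/dx(12x)
= 15 * 12 * cos(12x)
= 180 * cos(12x)
Evaluate at x = 0:
= 180 * cos(0)
= 180 * 1
= 180

180


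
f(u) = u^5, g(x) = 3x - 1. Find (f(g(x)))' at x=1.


Using the chain rule: (f(g(x)))' = f'(g(x)) * g'(x)
First, find g(1):
g(1) = 3 * 1 - 1 = 2
Next, f'(u) = 5u^4
And g'(x) = 3
So f'(g(1)) * g'(1)
= 5 * 2^4 * 3
= 5 * 16 * 3
= 240

240


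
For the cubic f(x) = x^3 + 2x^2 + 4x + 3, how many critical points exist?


Find where f'(x) = 0:
f(x) = x^3 + 2x^2 + 4x + 3
f'(x) = 3x^2 + 4x + 4
This is a quadratic in x. Use the discriminant to count real roots.
Discriminant = (4)^2 - 4 * 3 * 4
= 16 - 48
= -32
Since discriminant < 0, f'(x) = 0 has no real solutions.
Number of critical points: 0

0


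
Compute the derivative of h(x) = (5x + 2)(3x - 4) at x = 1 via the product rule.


Let u(x) = 5x + 2 and v(x) = 3x - 4
u'(x) = 5
v'(x) = 3
Product rule: h'(x) = u'(x)*v(x) + u(x)*v'(x)
= 5 * (3x - 4) + (5x + 2) * 3
At x = 1:
u(1) = 5 * 1 + 2 = 7
v(1) = 3 * 1 - 4 = -1
h'(1) = 5 * (-1) + 7 * 3
= -5 + 21
= 16

16


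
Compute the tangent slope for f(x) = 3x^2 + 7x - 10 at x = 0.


The slope of the tangent line equals f'(x) at the point.
f(x) = 3x^2 + 7x - 10
f'(x) = 6x + 7
At x = 0:
f'(0) = 6 * 0 + 7
= 0 + 7
= 7

7


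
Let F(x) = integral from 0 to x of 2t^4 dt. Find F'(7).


By the Fundamental Theorem of Calculus (Part 1):
If F(x) = integral from 0 to x of f(t) dt, then F'(x) = f(x)
Here f(t) = 2t^4
So F'(x) = 2x^4
Evaluate at x = 7:
F'(7) = 2 * 7^4
= 2 * 2401
= 4802

4802


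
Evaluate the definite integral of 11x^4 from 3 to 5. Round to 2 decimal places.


Find the antiderivative of 11x^4:
F(x) = 11/5 * x^5
Apply the Fundamental Theorem of Calculus:
F(5) - F(3)
= 11/5 * 5^5 - 11/5 * 3^5
= 11/5 * (3125 - 243)
= 11/5 * 2882
= 31702/5 = 6340.40

6340.40


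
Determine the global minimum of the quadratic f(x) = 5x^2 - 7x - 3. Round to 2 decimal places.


For a quadratic f(x) = ax^2 + bx + c with a > 0, the minimum is at the vertex.
Vertex x-coordinate: x = -b/(2a)
x = -(-7) / (2 * 5)
x = 7/10
Substitute back to find the minimum value:
f(7/10) = 5 * (7/10)^2 - 7 * (7/10) - 3
= 49/20 - 49/10 - 3
= -109/20 = -5.45

-5.45


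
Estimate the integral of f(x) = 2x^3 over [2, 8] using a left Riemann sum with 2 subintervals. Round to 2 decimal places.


Left Riemann sum uses left endpoints of each subinterval.
Interval: [2, 8], n = 2
dx = (8 - 2) / 2 = 3
Left endpoints: [2, 5]
f values: [16, 250]
Sum = dx * (sum of f values)
= 3 * 266
= 798 = 798.00

798.00


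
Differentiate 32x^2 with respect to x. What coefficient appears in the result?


We apply the power rule: d/dx [ax^n] = a*n * x^(n-1)
d/dx [32x^2]
= 32 * 2 * x^(2-1)
= 64x
The coefficient is 64

64


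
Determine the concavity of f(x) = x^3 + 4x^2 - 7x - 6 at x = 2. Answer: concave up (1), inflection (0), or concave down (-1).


Concavity is determined by the sign of f''(x).
f(x) = x^3 + 4x^2 - 7x - 6
f'(x) = 3x^2 + 8x - 7
f''(x) = 6x + 8
f''(2) = 6 * 2 + 8
= 12 + 8
= 20
Since f''(2) > 0, the function is concave up (1)

1


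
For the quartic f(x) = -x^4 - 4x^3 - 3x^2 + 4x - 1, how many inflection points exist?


Inflection points occur where f''(x) = 0 and concavity changes.
f(x) = -x^4 - 4x^3 - 3x^2 + 4x - 1
f'(x) = -4x^3 - 12x^2 - 6x + 4
f''(x) = -12x^2 - 24x - 6
This is a quadratic in x. Use the discriminant to count real roots.
Discriminant = (-24)^2 - 4 * (-12) * (-6)
= 576 - 288
= 288
Since discriminant > 0, f''(x) = 0 has 2 distinct real solutions.
A quadratic with two distinct real roots changes sign at each root, so concavity changes at both.
Number of inflection points: 2

2


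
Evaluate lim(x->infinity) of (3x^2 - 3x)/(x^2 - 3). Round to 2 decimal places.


For limits at infinity with equal-degree polynomials,
we compare leading coefficients.
Numerator leading term: 3x^2
Denominator leading term: x^2
Divide both by x^2:
lim = (3 - 3/x) / (1 - 3/x^2)
As x -> infinity, the 1/x and 1/x^2 terms vanish:
= 3/1 = 3 = 3.00

3.00


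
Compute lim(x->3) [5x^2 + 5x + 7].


Since polynomials are continuous, we use direct substitution.
lim(x->3) of 5x^2 + 5x + 7
= 5 * 3^2 + 5 * 3 + 7
= 45 + 15 + 7
= 67

67


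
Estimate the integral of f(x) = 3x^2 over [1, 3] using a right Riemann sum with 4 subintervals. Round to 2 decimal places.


Right Riemann sum uses right endpoints of each subinterval.
Interval: [1, 3], n = 4
dx = (3 - 1) / 4 = 1/2
Right endpoints: [3/2, 2, 5/2, 3]
f values: [27/4, 12, 75/4, 27]
Sum = dx * (sum of f values)
= 1/2 * 129/2
= 129/4 = 32.25

32.25


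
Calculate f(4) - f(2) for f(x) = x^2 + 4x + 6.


Net change = f(b) - f(a)
f(x) = x^2 + 4x + 6
Compute f(4):
f(4) = 1 * 4^2 + 4 * 4 + 6
= 16 + 16 + 6
= 38
Compute f(2):
f(2) = 1 * 2^2 + 4 * 2 + 6
= 4 + 8 + 6
= 18
Net change = 38 - 18 = 20

20


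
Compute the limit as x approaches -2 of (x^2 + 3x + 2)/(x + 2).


Direct substitution gives 0/0, so we factor the numerator.
Factor: (x^2 + 3x + 2) = (x + 2)(x + 1)
Cancel the common factor (x + 2):
(x^2 + 3x + 2)/(x + 2) = (x + 1)
Now substitute x = -2:
= (-2) - (-1) = -1

-1


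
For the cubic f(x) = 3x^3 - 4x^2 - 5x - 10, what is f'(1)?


Differentiate f(x) = 3x^3 - 4x^2 - 5x - 10 term by term:
f'(x) = 9x^2 - 8x - 5
Substitute x = 1:
f'(1) = 9 * 1^2 - 8 * 1 - 5
= 9 - 8 - 5
= -4

-4


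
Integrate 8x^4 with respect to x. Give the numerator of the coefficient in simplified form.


Apply the power rule for integration:
integral of ax^n dx = a/(n+1) * x^(n+1) + C
integral of 8x^4 dx
= 8/5 * x^5 + C
The coefficient in lowest terms is 8/5, and its numerator is 8

8


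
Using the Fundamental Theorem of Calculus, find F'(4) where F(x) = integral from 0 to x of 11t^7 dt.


By the Fundamental Theorem of Calculus (Part 1):
If F(x) = integral from 0 to x of f(t) dt, then F'(x) = f(x)
Here f(t) = 11t^7
So F'(x) = 11x^7
Evaluate at x = 4:
F'(4) = 11 * 4^7
= 11 * 16384
= 180224

180224


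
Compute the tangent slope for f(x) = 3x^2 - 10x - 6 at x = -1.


The slope of the tangent line equals f'(x) at the point.
f(x) = 3x^2 - 10x - 6
f'(x) = 6x - 10
At x = -1:
f'(-1) = 6 * (-1) - 10
= -6 - 10
= -16

-16


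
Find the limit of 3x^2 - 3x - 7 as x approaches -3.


Since polynomials are continuous, we use direct substitution.
lim(x->-3) of 3x^2 - 3x - 7
= 3 * (-3)^2 - 3 * (-3) - 7
= 27 + 9 - 7
= 29

29


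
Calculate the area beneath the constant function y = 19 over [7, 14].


The area under a constant function y = 19 is a rectangle.
Width = 14 - 7 = 7
Height = 19
Area = width * height
= 7 * 19
= 133

133


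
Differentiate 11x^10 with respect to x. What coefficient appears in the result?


We apply the power rule: d/dx [ax^n] = a*n * x^(n-1)
d/dx [11x^10]
= 11 * 10 * x^(10-1)
= 110x^9
The coefficient is 110

110


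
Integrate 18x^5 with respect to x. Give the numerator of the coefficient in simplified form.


Apply the power rule for integration:
integral of ax^n dx = a/(n+1) * x^(n+1) + C
integral of 18x^5 dx
= 18/6 * x^6 + C
= 3 * x^6 + C
The coefficient in lowest terms is 3 = 3/1, so its numerator is 3

3


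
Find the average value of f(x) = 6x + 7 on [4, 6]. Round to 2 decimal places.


Average value = 1/(b-a) * integral from a to b of f(x) dx
First compute the integral of 6x + 7:
F(x) = 3x^2 + 7x
F(6) = 3 * 36 + 7 * 6 = 150
F(4) = 3 * 16 + 7 * 4 = 76
Integral = 150 - 76 = 74
Average = 74 / (6 - 4) = 74 / 2
= 37 = 37.00

37.00


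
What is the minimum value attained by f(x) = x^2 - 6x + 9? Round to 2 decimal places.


For a quadratic f(x) = ax^2 + bx + c with a > 0, the minimum is at the vertex.
Vertex x-coordinate: x = -b/(2a)
x = -(-6) / (2 * 1)
x = 6/2 = 3
Substitute back to find the minimum value:
f(3) = 1 * 3^2 - 6 * 3 + 9
= 9 - 18 + 9
= 0 = 0.00

0.00


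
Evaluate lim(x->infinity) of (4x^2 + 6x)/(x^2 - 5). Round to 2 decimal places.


For limits at infinity with equal-degree polynomials,
we compare leading coefficients.
Numerator leading term: 4x^2
Denominator leading term: x^2
Divide both by x^2:
lim = (4 + 6/x) / (1 - 5/x^2)
As x -> infinity, the 1/x and 1/x^2 terms vanish:
= 4/1 = 4 = 4.00

4.00


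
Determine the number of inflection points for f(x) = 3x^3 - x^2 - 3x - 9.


Inflection points occur where f''(x) = 0 and concavity changes.
f(x) = 3x^3 - x^2 - 3x - 9
f'(x) = 9x^2 - 2x - 3
f''(x) = 18x - 2
Set f''(x) = 0:
18x - 2 = 0
x = 2 / 18 = 1/9
Since f''(x) is linear (degree 1), it changes sign at this point.
Therefore there is exactly 1 inflection point.

1


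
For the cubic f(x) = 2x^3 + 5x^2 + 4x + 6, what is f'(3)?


Differentiate f(x) = 2x^3 + 5x^2 + 4x + 6 term by term:
f'(x) = 6x^2 + 10x + 4
Substitute x = 3:
f'(3) = 6 * 3^2 + 10 * 3 + 4
= 54 + 30 + 4
= 88

88


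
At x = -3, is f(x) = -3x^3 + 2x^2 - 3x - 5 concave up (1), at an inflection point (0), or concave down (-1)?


Concavity is determined by the sign of f''(x).
f(x) = -3x^3 + 2x^2 - 3x - 5
f'(x) = -9x^2 + 4x - 3
f''(x) = -18x + 4
f''(-3) = -18 * (-3) + 4
= 54 + 4
= 58
Since f''(-3) > 0, the function is concave up (1)

1


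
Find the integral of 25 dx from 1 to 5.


The integral of a constant k over [a, b] equals k * (b - a).
integral from 1 to 5 of 25 dx
= 25 * (5 - 1)
= 25 * 4
= 100

100


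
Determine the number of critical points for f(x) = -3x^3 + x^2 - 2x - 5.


Find where f'(x) = 0:
f(x) = -3x^3 + x^2 - 2x - 5
f'(x) = -9x^2 + 2x - 2
This is a quadratic in x. Use the discriminant to count real roots.
Discriminant = (2)^2 - 4 * (-9) * (-2)
= 4 - 72
= -68
Since discriminant < 0, f'(x) = 0 has no real solutions.
Number of critical points: 0

0


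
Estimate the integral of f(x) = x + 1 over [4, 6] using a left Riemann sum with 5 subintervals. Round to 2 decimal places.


Left Riemann sum uses left endpoints of each subinterval.
Interval: [4, 6], n = 5
dx = (6 - 4) / 5 = 2/5
Left endpoints: [4, 22/5, 24/5, 26/5, 28/5]
f values: [5, 27/5, 29/5, 31/5, 33/5]
Sum = dx * (sum of f values)
= 2/5 * 29
= 58/5 = 11.60

11.60


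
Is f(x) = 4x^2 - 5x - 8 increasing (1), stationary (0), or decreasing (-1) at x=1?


Compute f'(x) to determine behavior:
f'(x) = 8x - 5
f'(1) = 8 * 1 - 5
= 8 - 5
= 3
Since f'(1) > 0, the function is increasing (1)

1


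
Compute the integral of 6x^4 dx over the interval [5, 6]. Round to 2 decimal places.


Find the antiderivative of 6x^4:
F(x) = 6/5 * x^5
Apply the Fundamental Theorem of Calculus:
F(6) - F(5)
= 6/5 * 6^5 - 6/5 * 5^5
= 6/5 * (7776 - 3125)
= 6/5 * 4651
= 27906/5 = 5581.20

5581.20


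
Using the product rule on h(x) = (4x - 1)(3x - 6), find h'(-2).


Let u(x) = 4x - 1 and v(x) = 3x - 6
u'(x) = 4
v'(x) = 3
Product rule: h'(x) = u'(x)*v(x) + u(x)*v'(x)
= 4 * (3x - 6) + (4x - 1) * 3
At x = -2:
u(-2) = 4 * (-2) - 1 = -9
v(-2) = 3 * (-2) - 6 = -12
h'(-2) = 4 * (-12) + (-9) * 3
= -48 - 27
= -75

-75


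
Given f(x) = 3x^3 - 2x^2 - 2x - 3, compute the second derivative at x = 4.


First derivative:
f'(x) = 9x^2 - 4x - 2
Second derivative:
f''(x) = 18x - 4
Substitute x = 4:
f''(4) = 18 * 4 - 4
= 72 - 4
= 68

68


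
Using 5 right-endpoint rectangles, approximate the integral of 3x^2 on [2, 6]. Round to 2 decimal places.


Right Riemann sum uses right endpoints of each subinterval.
Interval: [2, 6], n = 5
dx = (6 - 2) / 5 = 4/5
Right endpoints: [14/5, 18/5, 22/5, 26/5, 6]
f values: [588/25, 972/25, 1452/25, 2028/25, 108]
Sum = dx * (sum of f values)
= 4/5 * 1548/5
= 6192/25 = 247.68

247.68


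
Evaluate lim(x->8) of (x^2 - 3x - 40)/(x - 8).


Direct substitution gives 0/0, so we factor the numerator.
Factor: (x^2 - 3x - 40) = (x - 8)(x + 5)
Cancel the common factor (x - 8):
(x^2 - 3x - 40)/(x - 8) = (x + 5)
Now substitute x = 8:
= (8) - (-5) = 13

13


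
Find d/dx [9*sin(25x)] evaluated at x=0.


Apply the chain rule to differentiate 9*sin(25x):
d/dx [9*sin(25x)]
= 9 * cos(25x) * d/dx(25x)
= 9 * 25 * cos(25x)
= 225 * cos(25x)
Evaluate at x = 0:
= 225 * cos(0)
= 225 * 1
= 225

225


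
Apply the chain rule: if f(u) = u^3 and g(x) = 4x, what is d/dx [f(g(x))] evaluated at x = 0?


Using the chain rule: (f(g(x)))' = f'(g(x)) * g'(x)
First, find g(0):
g(0) = 4 * 0 + 0 = 0
Next, f'(u) = 3u^2
And g'(x) = 4
So f'(g(0)) * g'(0)
= 3 * 0^2 * 4
= 3 * 0 * 4
= 0

0


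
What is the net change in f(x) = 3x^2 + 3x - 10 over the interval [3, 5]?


Net change = f(b) - f(a)
f(x) = 3x^2 + 3x - 10
Compute f(5):
f(5) = 3 * 5^2 + 3 * 5 - 10
= 75 + 15 - 10
= 80
Compute f(3):
f(3) = 3 * 3^2 + 3 * 3 - 10
= 27 + 9 - 10
= 26
Net change = 80 - 26 = 54

54


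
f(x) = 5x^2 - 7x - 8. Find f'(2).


Differentiate term by term using power and sum rules:
f(x) = 5x^2 - 7x - 8
f'(x) = 10x - 7
Substitute x = 2:
f'(2) = 10 * 2 - 7
= 20 - 7
= 13

13


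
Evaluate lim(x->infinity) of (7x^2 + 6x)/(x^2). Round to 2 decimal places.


For limits at infinity with equal-degree polynomials,
we compare leading coefficients.
Numerator leading term: 7x^2
Denominator leading term: x^2
Divide both by x^2:
lim = (7 + 6/x) / (1)
As x -> infinity, the 1/x and 1/x^2 terms vanish:
= 7/1 = 7 = 7.00

7.00


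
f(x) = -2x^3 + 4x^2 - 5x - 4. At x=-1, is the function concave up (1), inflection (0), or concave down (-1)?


Concavity is determined by the sign of f''(x).
f(x) = -2x^3 + 4x^2 - 5x - 4
f'(x) = -6x^2 + 8x - 5
f''(x) = -12x + 8
f''(-1) = -12 * (-1) + 8
= 12 + 8
= 20
Since f''(-1) > 0, the function is concave up (1)

1


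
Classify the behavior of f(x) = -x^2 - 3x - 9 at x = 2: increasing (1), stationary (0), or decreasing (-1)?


Compute f'(x) to determine behavior:
f'(x) = -2x - 3
f'(2) = -2 * 2 - 3
= -4 - 3
= -7
Since f'(2) < 0, the function is decreasing (-1)

-1


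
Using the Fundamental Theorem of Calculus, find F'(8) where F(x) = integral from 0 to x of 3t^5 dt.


By the Fundamental Theorem of Calculus (Part 1):
If F(x) = integral from 0 to x of f(t) dt, then F'(x) = f(x)
Here f(t) = 3t^5
So F'(x) = 3x^5
Evaluate at x = 8:
F'(8) = 3 * 8^5
= 3 * 32768
= 98304

98304


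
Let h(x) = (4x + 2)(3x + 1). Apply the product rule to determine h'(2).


Let u(x) = 4x + 2 and v(x) = 3x + 1
u'(x) = 4
v'(x) = 3
Product rule: h'(x) = u'(x)*v(x) + u(x)*v'(x)
= 4 * (3x + 1) + (4x + 2) * 3
At x = 2:
u(2) = 4 * 2 + 2 = 10
v(2) = 3 * 2 + 1 = 7
h'(2) = 4 * 7 + 10 * 3
= 28 + 30
= 58

58


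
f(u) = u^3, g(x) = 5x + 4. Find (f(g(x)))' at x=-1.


Using the chain rule: (f(g(x)))' = f'(g(x)) * g'(x)
First, find g(-1):
g(-1) = 5 * (-1) + 4 = -1
Next, f'(u) = 3u^2
And g'(x) = 5
So f'(g(-1)) * g'(-1)
= 3 * (-1)^2 * 5
= 3 * 1 * 5
= 15

15


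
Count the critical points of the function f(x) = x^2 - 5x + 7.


Find where f'(x) = 0:
f'(x) = 2x - 5
Set f'(x) = 0:
2x - 5 = 0
x = 5 / 2 = 5/2
This is a linear equation in x, so there is exactly one solution.
Number of critical points: 1

1


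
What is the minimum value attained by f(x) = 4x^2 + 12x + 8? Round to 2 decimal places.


For a quadratic f(x) = ax^2 + bx + c with a > 0, the minimum is at the vertex.
Vertex x-coordinate: x = -b/(2a)
x = -(12) / (2 * 4)
x = -12/8 = -3/2
Substitute back to find the minimum value:
f(-3/2) = 4 * (-3/2)^2 + 12 * (-3/2) + 8
= 9 - 18 + 8
= -1 = -1.00

-1.00


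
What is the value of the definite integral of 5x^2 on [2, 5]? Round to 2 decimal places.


Find the antiderivative of 5x^2:
F(x) = 5/3 * x^3
Apply the Fundamental Theorem of Calculus:
F(5) - F(2)
= 5/3 * 5^3 - 5/3 * 2^3
= 5/3 * (125 - 8)
= 5/3 * 117
= 195 = 195.00

195.00


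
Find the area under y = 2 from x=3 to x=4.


The area under a constant function y = 2 is a rectangle.
Width = 4 - 3 = 1
Height = 2
Area = width * height
= 1 * 2
= 2

2


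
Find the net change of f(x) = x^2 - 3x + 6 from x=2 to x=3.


Net change = f(b) - f(a)
f(x) = x^2 - 3x + 6
Compute f(3):
f(3) = 1 * 3^2 - 3 * 3 + 6
= 9 - 9 + 6
= 6
Compute f(2):
f(2) = 1 * 2^2 - 3 * 2 + 6
= 4 - 6 + 6
= 4
Net change = 6 - 4 = 2

2


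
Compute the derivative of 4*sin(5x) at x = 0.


Apply the chain rule to differentiate 4*sin(5x):
d/dx [4*sin(5x)]
= 4 * cos(5x) * d/dx(5x)
= 4 * 5 * cos(5x)
= 20 * cos(5x)
Evaluate at x = 0:
= 20 * cos(0)
= 20 * 1
= 20

20


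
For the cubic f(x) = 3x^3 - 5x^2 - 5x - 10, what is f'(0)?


Differentiate f(x) = 3x^3 - 5x^2 - 5x - 10 term by term:
f'(x) = 9x^2 - 10x - 5
Substitute x = 0:
f'(0) = 9 * 0^2 - 10 * 0 - 5
= 0 + 0 - 5
= -5

-5


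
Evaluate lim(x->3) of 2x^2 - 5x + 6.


Since polynomials are continuous, we use direct substitution.
lim(x->3) of 2x^2 - 5x + 6
= 2 * 3^2 - 5 * 3 + 6
= 18 - 15 + 6
= 9

9


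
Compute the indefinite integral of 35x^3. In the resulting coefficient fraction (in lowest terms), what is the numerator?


Apply the power rule for integration:
integral of ax^n dx = a/(n+1) * x^(n+1) + C
integral of 35x^3 dx
= 35/4 * x^4 + C
The coefficient in lowest terms is 35/4, and its numerator is 35

35


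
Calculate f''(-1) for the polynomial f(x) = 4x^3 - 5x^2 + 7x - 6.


First derivative:
f'(x) = 12x^2 - 10x + 7
Second derivative:
f''(x) = 24x - 10
Substitute x = -1:
f''(-1) = 24 * (-1) - 10
= -24 - 10
= -34

-34


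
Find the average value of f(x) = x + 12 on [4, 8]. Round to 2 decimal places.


Average value = 1/(b-a) * integral from a to b of f(x) dx
First compute the integral of x + 12:
F(x) = (1/2)x^2 + 12x
F(8) = 1/2 * 64 + 12 * 8 = 128
F(4) = 1/2 * 16 + 12 * 4 = 56
Integral = 128 - 56 = 72
Average = 72 / (8 - 4) = 72 / 4
= 18 = 18.00

18.00


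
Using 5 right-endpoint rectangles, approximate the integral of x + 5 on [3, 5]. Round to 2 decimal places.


Right Riemann sum uses right endpoints of each subinterval.
Interval: [3, 5], n = 5
dx = (5 - 3) / 5 = 2/5
Right endpoints: [17/5, 19/5, 21/5, 23/5, 5]
f values: [42/5, 44/5, 46/5, 48/5, 10]
Sum = dx * (sum of f values)
= 2/5 * 46
= 92/5 = 18.40

18.40


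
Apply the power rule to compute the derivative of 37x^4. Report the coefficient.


We apply the power rule: d/dx [ax^n] = a*n * x^(n-1)
d/dx [37x^4]
= 37 * 4 * x^(4-1)
= 148x^3
The coefficient is 148

148


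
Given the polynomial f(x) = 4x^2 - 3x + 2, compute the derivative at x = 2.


Differentiate term by term using power and sum rules:
f(x) = 4x^2 - 3x + 2
f'(x) = 8x - 3
Substitute x = 2:
f'(2) = 8 * 2 - 3
= 16 - 3
= 13

13


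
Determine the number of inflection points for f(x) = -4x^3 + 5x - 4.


Inflection points occur where f''(x) = 0 and concavity changes.
f(x) = -4x^3 + 5x - 4
f'(x) = -12x^2 + 5
f''(x) = -24x
Set f''(x) = 0:
-24x = 0
x = 0 / (-24) = 0
Since f''(x) is linear (degree 1), it changes sign at this point.
Therefore there is exactly 1 inflection point.

1


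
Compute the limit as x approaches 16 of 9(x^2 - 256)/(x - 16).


Direct substitution gives 0/0, so we factor the numerator.
Factor: 9(x^2 - 256) = 9 * (x - 16)(x + 16)
Cancel the common factor (x - 16):
9(x^2 - 256)/(x - 16) = 9 * (x + 16)
Now substitute x = 16:
= 9 * (16 + 16) = 288

288


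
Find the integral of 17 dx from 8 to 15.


The integral of a constant k over [a, b] equals k * (b - a).
integral from 8 to 15 of 17 dx
= 17 * (15 - 8)
= 17 * 7
= 119

119


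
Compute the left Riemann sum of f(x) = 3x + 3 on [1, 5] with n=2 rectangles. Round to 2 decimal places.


Left Riemann sum uses left endpoints of each subinterval.
Interval: [1, 5], n = 2
dx = (5 - 1) / 2 = 2
Left endpoints: [1, 3]
f values: [6, 12]
Sum = dx * (sum of f values)
= 2 * 18
= 36 = 36.00

36.00


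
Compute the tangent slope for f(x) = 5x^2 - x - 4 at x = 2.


The slope of the tangent line equals f'(x) at the point.
f(x) = 5x^2 - x - 4
f'(x) = 10x - 1
At x = 2:
f'(2) = 10 * 2 - 1
= 20 - 1
= 19

19


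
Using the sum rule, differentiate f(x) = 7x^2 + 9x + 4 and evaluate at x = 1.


Differentiate term by term using power and sum rules:
f(x) = 7x^2 + 9x + 4
f'(x) = 14x + 9
Substitute x = 1:
f'(1) = 14 * 1 + 9
= 14 + 9
= 23

23


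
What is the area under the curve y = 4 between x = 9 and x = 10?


The area under a constant function y = 4 is a rectangle.
Width = 10 - 9 = 1
Height = 4
Area = width * height
= 1 * 4
= 4

4


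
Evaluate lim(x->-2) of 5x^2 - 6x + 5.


Since polynomials are continuous, we use direct substitution.
lim(x->-2) of 5x^2 - 6x + 5
= 5 * (-2)^2 - 6 * (-2) + 5
= 20 + 12 + 5
= 37

37


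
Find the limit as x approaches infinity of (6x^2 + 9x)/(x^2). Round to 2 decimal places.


For limits at infinity with equal-degree polynomials,
we compare leading coefficients.
Numerator leading term: 6x^2
Denominator leading term: x^2
Divide both by x^2:
lim = (6 + 9/x) / (1)
As x -> infinity, the 1/x and 1/x^2 terms vanish:
= 6/1 = 6 = 6.00

6.00


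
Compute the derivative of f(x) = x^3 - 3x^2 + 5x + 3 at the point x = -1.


Differentiate f(x) = x^3 - 3x^2 + 5x + 3 term by term:
f'(x) = 3x^2 - 6x + 5
Substitute x = -1:
f'(-1) = 3 * (-1)^2 - 6 * (-1) + 5
= 3 + 6 + 5
= 14

14


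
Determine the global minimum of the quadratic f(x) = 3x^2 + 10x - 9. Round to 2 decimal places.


For a quadratic f(x) = ax^2 + bx + c with a > 0, the minimum is at the vertex.
Vertex x-coordinate: x = -b/(2a)
x = -(10) / (2 * 3)
x = -10/6 = -5/3
Substitute back to find the minimum value:
f(-5/3) = 3 * (-5/3)^2 + 10 * (-5/3) - 9
= 25/3 - 50/3 - 9
= -52/3 ≈ -17.33

-17.33


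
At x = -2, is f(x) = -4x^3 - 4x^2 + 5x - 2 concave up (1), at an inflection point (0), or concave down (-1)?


Concavity is determined by the sign of f''(x).
f(x) = -4x^3 - 4x^2 + 5x - 2
f'(x) = -12x^2 - 8x + 5
f''(x) = -24x - 8
f''(-2) = -24 * (-2) - 8
= 48 - 8
= 40
Since f''(-2) > 0, the function is concave up (1)

1


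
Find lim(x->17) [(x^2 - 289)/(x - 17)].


Direct substitution gives 0/0, so we factor the numerator.
Factor: (x^2 - 289) = (x - 17)(x + 17)
Cancel the common factor (x - 17):
(x^2 - 289)/(x - 17) = (x + 17)
Now substitute x = 17:
= (17 + 17) = 34

34


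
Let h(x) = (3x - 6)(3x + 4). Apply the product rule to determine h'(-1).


Let u(x) = 3x - 6 and v(x) = 3x + 4
u'(x) = 3
v'(x) = 3
Product rule: h'(x) = u'(x)*v(x) + u(x)*v'(x)
= 3 * (3x + 4) + (3x - 6) * 3
At x = -1:
u(-1) = 3 * (-1) - 6 = -9
v(-1) = 3 * (-1) + 4 = 1
h'(-1) = 3 * 1 + (-9) * 3
= 3 - 27
= -24

-24


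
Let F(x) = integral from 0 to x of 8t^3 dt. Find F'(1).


By the Fundamental Theorem of Calculus (Part 1):
If F(x) = integral from 0 to x of f(t) dt, then F'(x) = f(x)
Here f(t) = 8t^3
So F'(x) = 8x^3
Evaluate at x = 1:
F'(1) = 8 * 1^3
= 8 * 1
= 8

8


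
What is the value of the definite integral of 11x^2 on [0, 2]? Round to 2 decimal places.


Find the antiderivative of 11x^2:
F(x) = 11/3 * x^3
Apply the Fundamental Theorem of Calculus:
F(2) - F(0)
= 11/3 * 2^3 - 11/3 * 0^3
= 11/3 * (8 - 0)
= 11/3 * 8
= 88/3 ≈ 29.33

29.33


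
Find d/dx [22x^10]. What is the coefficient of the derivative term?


We apply the power rule: d/dx [ax^n] = a*n * x^(n-1)
d/dx [22x^10]
= 22 * 10 * x^(10-1)
= 220x^9
The coefficient is 220

220


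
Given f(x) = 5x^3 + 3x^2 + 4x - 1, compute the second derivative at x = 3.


First derivative:
f'(x) = 15x^2 + 6x + 4
Second derivative:
f''(x) = 30x + 6
Substitute x = 3:
f''(3) = 30 * 3 + 6
= 90 + 6
= 96

96


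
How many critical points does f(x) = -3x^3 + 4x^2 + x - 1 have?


Find where f'(x) = 0:
f(x) = -3x^3 + 4x^2 + x - 1
f'(x) = -9x^2 + 8x + 1
This is a quadratic in x. Use the discriminant to count real roots.
Discriminant = (8)^2 - 4 * (-9) * 1
= 64 - (-36)
= 100
Since discriminant > 0, f'(x) = 0 has 2 real solutions.
Number of critical points: 2

2


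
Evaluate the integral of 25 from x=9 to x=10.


The integral of a constant k over [a, b] equals k * (b - a).
integral from 9 to 10 of 25 dx
= 25 * (10 - 9)
= 25 * 1
= 25

25


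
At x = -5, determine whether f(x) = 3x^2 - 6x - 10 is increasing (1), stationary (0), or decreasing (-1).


Compute f'(x) to determine behavior:
f'(x) = 6x - 6
f'(-5) = 6 * (-5) - 6
= -30 - 6
= -36
Since f'(-5) < 0, the function is decreasing (-1)

-1
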